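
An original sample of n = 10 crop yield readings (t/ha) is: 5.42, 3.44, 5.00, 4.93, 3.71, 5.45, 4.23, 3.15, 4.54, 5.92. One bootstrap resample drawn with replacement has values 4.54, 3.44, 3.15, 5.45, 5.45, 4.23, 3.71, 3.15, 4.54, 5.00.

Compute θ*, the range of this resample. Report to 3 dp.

Range = 5.45 − 3.15 = 2.300

θ* = 2.300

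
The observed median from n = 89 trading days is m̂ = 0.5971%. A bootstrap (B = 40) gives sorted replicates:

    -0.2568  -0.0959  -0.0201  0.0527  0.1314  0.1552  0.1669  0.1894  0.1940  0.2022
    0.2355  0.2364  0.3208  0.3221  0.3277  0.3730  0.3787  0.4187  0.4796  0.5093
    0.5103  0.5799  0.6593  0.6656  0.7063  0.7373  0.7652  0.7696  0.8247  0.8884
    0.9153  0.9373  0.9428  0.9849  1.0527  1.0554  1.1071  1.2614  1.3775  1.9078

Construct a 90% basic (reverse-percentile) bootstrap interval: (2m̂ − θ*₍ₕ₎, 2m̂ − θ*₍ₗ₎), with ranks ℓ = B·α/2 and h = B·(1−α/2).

(-0.0672, 1.2901)

Percentile endpoints at ranks 2 and 38: θ*₍2₎ = -0.0959, θ*₍38₎ = 1.2614.
Basic interval reflects these around m̂:
  lower = 2 × 0.5971 − 1.2614 = -0.0672
  upper = 2 × 0.5971 − -0.0959 = 1.2901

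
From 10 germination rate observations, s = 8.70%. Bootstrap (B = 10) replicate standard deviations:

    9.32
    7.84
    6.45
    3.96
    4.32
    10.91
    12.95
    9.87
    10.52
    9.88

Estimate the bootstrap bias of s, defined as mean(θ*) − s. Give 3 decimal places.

mean(θ*) = (9.32 + 7.84 + 6.45 + 3.96 + 4.32 + 10.91 + 12.95 + 9.87 + 10.52 + 9.88) / 10 = 8.6020
bias = 8.6020 − 8.70

bias = −0.098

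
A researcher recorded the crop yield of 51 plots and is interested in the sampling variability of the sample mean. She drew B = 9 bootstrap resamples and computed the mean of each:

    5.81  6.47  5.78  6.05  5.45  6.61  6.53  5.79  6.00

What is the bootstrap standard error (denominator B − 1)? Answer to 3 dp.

SE* = 0.400

Bootstrap SE is the standard deviation of the 9 replicate means.
Mean of replicates: (5.81 + 6.47 + 5.78 + 6.05 + 5.45 + 6.61 + 6.53 + 5.79 + 6.00) / 9 = 54.4900 / 9 = 6.0544
Sum of squared deviations: (−0.2444)² + (+0.4156)² + (−0.2744)² + (−0.0044)² + (−0.6044)² + (+0.5556)² + (+0.4756)² + (−0.2644)² + (−0.0544)² = 1.2808
Variance = 1.2808 / 8 = 0.1601
SE* = √0.1601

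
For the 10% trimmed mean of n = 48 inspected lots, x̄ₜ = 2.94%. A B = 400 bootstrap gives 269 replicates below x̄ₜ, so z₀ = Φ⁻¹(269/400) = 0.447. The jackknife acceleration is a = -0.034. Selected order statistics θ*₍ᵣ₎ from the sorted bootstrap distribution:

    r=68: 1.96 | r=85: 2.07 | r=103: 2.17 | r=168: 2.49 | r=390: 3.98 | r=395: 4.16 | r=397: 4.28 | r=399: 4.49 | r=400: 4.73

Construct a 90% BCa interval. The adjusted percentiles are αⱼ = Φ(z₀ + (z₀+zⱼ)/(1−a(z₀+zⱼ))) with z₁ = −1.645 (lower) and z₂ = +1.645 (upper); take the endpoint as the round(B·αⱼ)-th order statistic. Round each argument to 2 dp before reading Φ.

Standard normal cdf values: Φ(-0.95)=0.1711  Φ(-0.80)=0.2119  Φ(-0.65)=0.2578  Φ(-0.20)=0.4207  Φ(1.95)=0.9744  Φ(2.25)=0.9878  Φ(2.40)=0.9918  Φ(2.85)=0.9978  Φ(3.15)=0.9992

(2.07, 4.28)

Lower: z₀ + z₁ = 0.447 + (-1.645) = -1.198; 1 − a(z₀+z₁) = 1 − (-0.034)(-1.198) = 0.9593; argument = 0.447 + (-1.198)/0.9593 = -0.8019 → -0.80.
α₁ = Φ(-0.80) = 0.2119; rank = round(400 × 0.2119) = 85; θ*₍85₎ = 2.07.
Upper: z₀ + z₂ = 2.092; 1 − a(z₀+z₂) = 1.0711; argument = 2.4001 → 2.40; α₂ = 0.9918; rank = 397; θ*₍397₎ = 4.28.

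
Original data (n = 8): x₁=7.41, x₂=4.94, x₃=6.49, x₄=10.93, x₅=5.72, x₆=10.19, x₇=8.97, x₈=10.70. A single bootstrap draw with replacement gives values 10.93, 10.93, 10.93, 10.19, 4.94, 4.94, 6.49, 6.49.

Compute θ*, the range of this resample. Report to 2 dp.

Range = 10.93 − 4.94 = 5.99

θ* = 5.99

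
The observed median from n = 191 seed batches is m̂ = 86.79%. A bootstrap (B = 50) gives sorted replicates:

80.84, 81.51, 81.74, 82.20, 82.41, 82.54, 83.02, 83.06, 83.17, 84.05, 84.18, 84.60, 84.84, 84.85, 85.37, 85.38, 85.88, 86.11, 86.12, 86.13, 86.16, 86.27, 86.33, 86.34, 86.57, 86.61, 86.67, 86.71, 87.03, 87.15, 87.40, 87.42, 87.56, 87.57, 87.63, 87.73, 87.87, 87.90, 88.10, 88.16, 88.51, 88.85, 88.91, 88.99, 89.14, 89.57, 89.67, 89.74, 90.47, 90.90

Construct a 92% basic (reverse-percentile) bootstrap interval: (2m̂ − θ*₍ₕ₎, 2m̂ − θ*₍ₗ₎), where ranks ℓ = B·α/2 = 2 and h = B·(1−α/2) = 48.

(83.84, 92.07)

Percentile endpoints at ranks 2 and 48: θ*₍2₎ = 81.51, θ*₍48₎ = 89.74.
Basic interval reflects these around m̂:
  lower = 2 × 86.79 − 89.74 = 83.84
  upper = 2 × 86.79 − 81.51 = 92.07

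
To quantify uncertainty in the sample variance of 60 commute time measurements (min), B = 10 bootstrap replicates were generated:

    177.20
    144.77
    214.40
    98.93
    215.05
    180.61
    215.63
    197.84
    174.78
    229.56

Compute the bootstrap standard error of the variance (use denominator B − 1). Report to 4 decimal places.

SE* = 39.5347

Bootstrap SE is the standard deviation of the 10 replicate variances.
Mean of replicates: (177.20 + 144.77 + 214.40 + 98.93 + 215.05 + 180.61 + 215.63 + 197.84 + 174.78 + 229.56) / 10 = 1848.77000 / 10 = 184.87700
Sum of squared deviations: (−7.67700)² + (−40.10700)² + (+29.52300)² + (−85.94700)² + (+30.17300)² + (−4.26700)² + (+30.75300)² + (+12.96300)² + (−10.09700)² + (+44.68300)² = 14066.92561
Variance = 14066.92561 / 9 = 1562.99173
SE* = √1562.99173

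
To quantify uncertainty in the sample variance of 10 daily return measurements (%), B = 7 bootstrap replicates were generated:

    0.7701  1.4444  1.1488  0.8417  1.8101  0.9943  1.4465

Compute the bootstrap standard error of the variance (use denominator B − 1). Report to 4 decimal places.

Bootstrap SE is the standard deviation of the 7 replicate variances.
Mean of replicates: (0.7701 + 1.4444 + 1.1488 + 0.8417 + 1.8101 + 0.9943 + 1.4465) / 7 = 8.45590 / 7 = 1.20799
Sum of squared deviations: (−0.43789)² + (+0.23641)² + (−0.05919)² + (−0.36629)² + (+0.60211)² + (−0.21369)² + (+0.23851)² = 0.85040
Variance = 0.85040 / 6 = 0.14173
SE* = √0.14173

SE* = 0.3765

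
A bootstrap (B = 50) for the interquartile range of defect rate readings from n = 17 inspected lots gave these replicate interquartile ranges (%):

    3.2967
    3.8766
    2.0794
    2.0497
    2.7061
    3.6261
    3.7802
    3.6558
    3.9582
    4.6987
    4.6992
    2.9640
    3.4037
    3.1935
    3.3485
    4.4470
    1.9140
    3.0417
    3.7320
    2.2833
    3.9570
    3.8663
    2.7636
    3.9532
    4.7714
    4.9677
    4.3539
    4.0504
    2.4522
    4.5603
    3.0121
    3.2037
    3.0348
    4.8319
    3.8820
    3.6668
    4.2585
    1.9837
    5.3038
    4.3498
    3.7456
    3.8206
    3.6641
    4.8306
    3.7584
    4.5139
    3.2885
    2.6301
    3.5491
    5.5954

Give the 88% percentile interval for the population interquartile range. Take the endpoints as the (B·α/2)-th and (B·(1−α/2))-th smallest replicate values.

Sorted replicates: 1.9140, 1.9837, 2.0497, 2.0794, 2.2833, 2.4522, 2.6301, 2.7061, 2.7636, 2.9640, 3.0121, 3.0348, 3.0417, 3.1935, 3.2037, 3.2885, 3.2967, 3.3485, 3.4037, 3.5491, 3.6261, 3.6558, 3.6641, 3.6668, 3.7320, 3.7456, 3.7584, 3.7802, 3.8206, 3.8663, 3.8766, 3.8820, 3.9532, 3.9570, 3.9582, 4.0504, 4.2585, 4.3498, 4.3539, 4.4470, 4.5139, 4.5603, 4.6987, 4.6992, 4.7714, 4.8306, 4.8319, 4.9677, 5.3038, 5.5954
α = 0.12; lower rank = 50 × 0.060 = 3; upper rank = 50 × 0.940 = 47.
The 3rd smallest replicate is 2.0497; the 47th is 4.8319.

(2.0497, 4.8319)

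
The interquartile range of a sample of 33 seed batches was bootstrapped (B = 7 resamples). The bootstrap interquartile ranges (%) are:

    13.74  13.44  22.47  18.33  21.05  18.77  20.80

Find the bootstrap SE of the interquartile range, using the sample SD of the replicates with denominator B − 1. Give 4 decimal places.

SE* = 3.5544

Bootstrap SE is the standard deviation of the 7 replicate interquartile ranges.
Mean of replicates: (13.74 + 13.44 + 22.47 + 18.33 + 21.05 + 18.77 + 20.80) / 7 = 128.60000 / 7 = 18.37143
Sum of squared deviations: (−4.63143)² + (−4.93143)² + (+4.09857)² + (−0.04143)² + (+2.67857)² + (+0.39857)² + (+2.42857)² = 75.80069
Variance = 75.80069 / 6 = 12.63345
SE* = √12.63345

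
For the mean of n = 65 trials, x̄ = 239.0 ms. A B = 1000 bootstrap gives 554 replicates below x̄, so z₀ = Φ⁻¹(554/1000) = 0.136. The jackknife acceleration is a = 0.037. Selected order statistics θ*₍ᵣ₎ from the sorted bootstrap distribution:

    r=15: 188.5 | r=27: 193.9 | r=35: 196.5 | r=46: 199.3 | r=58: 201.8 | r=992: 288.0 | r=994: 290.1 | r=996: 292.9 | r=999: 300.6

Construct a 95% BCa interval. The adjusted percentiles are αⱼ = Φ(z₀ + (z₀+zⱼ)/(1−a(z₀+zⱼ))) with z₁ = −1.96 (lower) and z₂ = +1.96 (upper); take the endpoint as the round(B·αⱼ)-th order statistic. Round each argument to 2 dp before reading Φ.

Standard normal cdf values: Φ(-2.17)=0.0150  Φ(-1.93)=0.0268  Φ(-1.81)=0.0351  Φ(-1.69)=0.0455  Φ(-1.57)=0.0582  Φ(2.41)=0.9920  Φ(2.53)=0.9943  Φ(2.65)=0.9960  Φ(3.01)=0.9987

(201.8, 288.0)

Lower: z₀ + z₁ = 0.136 + (-1.960) = -1.824; 1 − a(z₀+z₁) = 1 − (0.037)(-1.824) = 1.0675; argument = 0.136 + (-1.824)/1.0675 = -1.5727 → -1.57.
α₁ = Φ(-1.57) = 0.0582; rank = round(1000 × 0.0582) = 58; θ*₍58₎ = 201.8.
Upper: z₀ + z₂ = 2.096; 1 − a(z₀+z₂) = 0.9224; argument = 2.4082 → 2.41; α₂ = 0.9920; rank = 992; θ*₍992₎ = 288.0.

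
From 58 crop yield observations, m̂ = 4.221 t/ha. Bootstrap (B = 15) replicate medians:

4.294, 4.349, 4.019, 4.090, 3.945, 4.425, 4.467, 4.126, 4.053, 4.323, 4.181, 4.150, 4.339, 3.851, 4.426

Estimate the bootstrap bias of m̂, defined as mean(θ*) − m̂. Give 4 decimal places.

mean(θ*) = (4.294 + 4.349 + 4.019 + 4.090 + 3.945 + 4.425 + 4.467 + 4.126 + 4.053 + 4.323 + 4.181 + 4.150 + 4.339 + 3.851 + 4.426) / 15 = 4.20253
bias = 4.20253 − 4.221

bias = −0.0185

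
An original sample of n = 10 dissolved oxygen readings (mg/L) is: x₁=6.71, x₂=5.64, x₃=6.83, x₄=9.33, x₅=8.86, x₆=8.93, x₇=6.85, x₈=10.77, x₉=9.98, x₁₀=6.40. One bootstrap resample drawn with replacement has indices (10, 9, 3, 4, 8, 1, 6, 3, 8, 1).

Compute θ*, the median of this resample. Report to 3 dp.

Resample values: 6.40, 9.98, 6.83, 9.33, 10.77, 6.71, 8.93, 6.83, 10.77, 6.71.
Sorted: 6.40, 6.71, 6.71, 6.83, 6.83, 8.93, 9.33, 9.98, 10.77, 10.77
Median = average of the two middle values = 7.880

θ* = 7.880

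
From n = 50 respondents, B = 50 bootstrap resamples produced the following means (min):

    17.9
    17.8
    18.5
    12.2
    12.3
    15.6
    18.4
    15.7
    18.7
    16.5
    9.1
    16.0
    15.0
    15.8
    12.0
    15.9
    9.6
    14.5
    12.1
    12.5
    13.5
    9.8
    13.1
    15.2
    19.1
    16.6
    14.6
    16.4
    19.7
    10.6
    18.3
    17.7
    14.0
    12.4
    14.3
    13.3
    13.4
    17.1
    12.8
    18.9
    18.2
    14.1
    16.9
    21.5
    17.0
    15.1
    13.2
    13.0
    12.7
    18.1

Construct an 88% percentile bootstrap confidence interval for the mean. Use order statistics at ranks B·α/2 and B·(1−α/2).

Sorted replicates: 9.1, 9.6, 9.8, 10.6, 12.0, 12.1, 12.2, 12.3, 12.4, 12.5, 12.7, 12.8, 13.0, 13.1, 13.2, 13.3, 13.4, 13.5, 14.0, 14.1, 14.3, 14.5, 14.6, 15.0, 15.1, 15.2, 15.6, 15.7, 15.8, 15.9, 16.0, 16.4, 16.5, 16.6, 16.9, 17.0, 17.1, 17.7, 17.8, 17.9, 18.1, 18.2, 18.3, 18.4, 18.5, 18.7, 18.9, 19.1, 19.7, 21.5
α = 0.12; lower rank = 50 × 0.060 = 3; upper rank = 50 × 0.940 = 47.
The 3rd smallest replicate is 9.8; the 47th is 18.9.

(9.8, 18.9)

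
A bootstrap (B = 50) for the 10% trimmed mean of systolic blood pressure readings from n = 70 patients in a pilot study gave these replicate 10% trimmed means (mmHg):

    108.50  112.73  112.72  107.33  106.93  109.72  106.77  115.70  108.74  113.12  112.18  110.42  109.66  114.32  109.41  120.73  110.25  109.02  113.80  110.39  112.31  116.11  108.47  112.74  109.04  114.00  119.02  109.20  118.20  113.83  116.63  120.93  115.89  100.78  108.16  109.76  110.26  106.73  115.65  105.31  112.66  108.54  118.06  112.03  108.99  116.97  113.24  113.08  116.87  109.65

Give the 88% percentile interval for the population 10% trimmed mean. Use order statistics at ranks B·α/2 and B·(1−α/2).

Sorted replicates: 100.78, 105.31, 106.73, 106.77, 106.93, 107.33, 108.16, 108.47, 108.50, 108.54, 108.74, 108.99, 109.02, 109.04, 109.20, 109.41, 109.65, 109.66, 109.72, 109.76, 110.25, 110.26, 110.39, 110.42, 112.03, 112.18, 112.31, 112.66, 112.72, 112.73, 112.74, 113.08, 113.12, 113.24, 113.80, 113.83, 114.00, 114.32, 115.65, 115.70, 115.89, 116.11, 116.63, 116.87, 116.97, 118.06, 118.20, 119.02, 120.73, 120.93
α = 0.12; lower rank = 50 × 0.060 = 3; upper rank = 50 × 0.940 = 47.
The 3rd smallest replicate is 106.73; the 47th is 118.20.

(106.73, 118.20)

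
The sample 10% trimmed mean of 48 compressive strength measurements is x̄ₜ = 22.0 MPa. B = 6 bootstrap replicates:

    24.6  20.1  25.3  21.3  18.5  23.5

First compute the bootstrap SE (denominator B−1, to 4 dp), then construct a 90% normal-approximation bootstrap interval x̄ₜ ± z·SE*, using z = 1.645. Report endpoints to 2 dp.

(17.59, 26.41)

Mean of replicates = 22.2167; sum of squared deviations = 35.9683; SE* = √(35.9683/5) = 2.6821
Margin = 1.645 × 2.6821 = 4.412
Interval: 22.0 ± 4.412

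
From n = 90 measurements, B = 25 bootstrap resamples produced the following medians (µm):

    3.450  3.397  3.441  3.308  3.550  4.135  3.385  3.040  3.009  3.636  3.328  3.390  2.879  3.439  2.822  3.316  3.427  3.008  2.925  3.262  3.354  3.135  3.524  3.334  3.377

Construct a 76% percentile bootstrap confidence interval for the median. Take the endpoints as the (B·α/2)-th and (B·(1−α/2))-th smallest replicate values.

(2.925, 3.524)

Sorted replicates: 2.822, 2.879, 2.925, 3.008, 3.009, 3.040, 3.135, 3.262, 3.308, 3.316, 3.328, 3.334, 3.354, 3.377, 3.385, 3.390, 3.397, 3.427, 3.439, 3.441, 3.450, 3.524, 3.550, 3.636, 4.135
α = 0.24; lower rank = 25 × 0.120 = 3; upper rank = 25 × 0.880 = 22.
The 3rd smallest replicate is 2.925; the 22nd is 3.524.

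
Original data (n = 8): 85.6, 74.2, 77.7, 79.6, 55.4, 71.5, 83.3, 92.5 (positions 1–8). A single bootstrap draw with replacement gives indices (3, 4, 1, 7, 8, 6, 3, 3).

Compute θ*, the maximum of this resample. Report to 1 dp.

Resample values: 77.7, 79.6, 85.6, 83.3, 92.5, 71.5, 77.7, 77.7.
Maximum = 92.5

θ* = 92.5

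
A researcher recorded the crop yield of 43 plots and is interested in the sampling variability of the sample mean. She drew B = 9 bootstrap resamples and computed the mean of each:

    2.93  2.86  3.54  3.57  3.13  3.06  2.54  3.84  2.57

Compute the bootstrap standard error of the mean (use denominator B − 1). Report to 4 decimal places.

Bootstrap SE is the standard deviation of the 9 replicate means.
Mean of replicates: (2.93 + 2.86 + 3.54 + 3.57 + 3.13 + 3.06 + 2.54 + 3.84 + 2.57) / 9 = 28.04000 / 9 = 3.11556
Sum of squared deviations: (−0.18556)² + (−0.25556)² + (+0.42444)² + (+0.45444)² + (+0.01444)² + (−0.05556)² + (−0.57556)² + (+0.72444)² + (−0.54556)² = 1.64342
Variance = 1.64342 / 8 = 0.20543
SE* = √0.20543

SE* = 0.4532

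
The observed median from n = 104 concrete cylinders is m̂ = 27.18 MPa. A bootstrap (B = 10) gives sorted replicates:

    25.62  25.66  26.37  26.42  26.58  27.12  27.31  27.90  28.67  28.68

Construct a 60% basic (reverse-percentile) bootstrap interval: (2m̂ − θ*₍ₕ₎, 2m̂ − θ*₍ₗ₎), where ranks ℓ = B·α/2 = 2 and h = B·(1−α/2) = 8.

(26.46, 28.70)

Percentile endpoints at ranks 2 and 8: θ*₍2₎ = 25.66, θ*₍8₎ = 27.90.
Basic interval reflects these around m̂:
  lower = 2 × 27.18 − 27.90 = 26.46
  upper = 2 × 27.18 − 25.66 = 28.70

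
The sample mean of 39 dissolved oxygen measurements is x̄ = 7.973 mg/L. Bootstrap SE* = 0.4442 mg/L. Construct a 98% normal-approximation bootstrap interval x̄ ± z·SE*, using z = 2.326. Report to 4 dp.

(6.9398, 9.0062)

Margin = 2.326 × 0.4442 = 1.03321
Interval: 7.973 ± 1.03321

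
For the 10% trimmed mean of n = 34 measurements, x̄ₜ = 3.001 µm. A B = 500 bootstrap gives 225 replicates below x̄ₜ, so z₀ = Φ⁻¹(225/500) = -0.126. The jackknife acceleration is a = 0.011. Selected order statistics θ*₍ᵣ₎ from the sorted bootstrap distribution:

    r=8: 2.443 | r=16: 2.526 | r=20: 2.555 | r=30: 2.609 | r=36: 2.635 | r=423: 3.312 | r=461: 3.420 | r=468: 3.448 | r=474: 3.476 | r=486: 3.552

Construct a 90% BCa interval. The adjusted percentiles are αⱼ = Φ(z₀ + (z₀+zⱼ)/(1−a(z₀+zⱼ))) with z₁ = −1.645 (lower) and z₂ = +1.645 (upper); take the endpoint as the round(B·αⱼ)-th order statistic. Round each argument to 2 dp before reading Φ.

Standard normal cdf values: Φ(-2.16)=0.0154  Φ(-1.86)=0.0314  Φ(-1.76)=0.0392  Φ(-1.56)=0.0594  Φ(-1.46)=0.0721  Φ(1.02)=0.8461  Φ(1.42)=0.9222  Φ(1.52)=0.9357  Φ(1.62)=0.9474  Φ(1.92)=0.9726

(2.526, 3.420)

Lower: z₀ + z₁ = -0.126 + (-1.645) = -1.771; 1 − a(z₀+z₁) = 1 − (0.011)(-1.771) = 1.0195; argument = -0.126 + (-1.771)/1.0195 = -1.8632 → -1.86.
α₁ = Φ(-1.86) = 0.0314; rank = round(500 × 0.0314) = 16; θ*₍16₎ = 2.526.
Upper: z₀ + z₂ = 1.519; 1 − a(z₀+z₂) = 0.9833; argument = 1.4188 → 1.42; α₂ = 0.9222; rank = 461; θ*₍461₎ = 3.420.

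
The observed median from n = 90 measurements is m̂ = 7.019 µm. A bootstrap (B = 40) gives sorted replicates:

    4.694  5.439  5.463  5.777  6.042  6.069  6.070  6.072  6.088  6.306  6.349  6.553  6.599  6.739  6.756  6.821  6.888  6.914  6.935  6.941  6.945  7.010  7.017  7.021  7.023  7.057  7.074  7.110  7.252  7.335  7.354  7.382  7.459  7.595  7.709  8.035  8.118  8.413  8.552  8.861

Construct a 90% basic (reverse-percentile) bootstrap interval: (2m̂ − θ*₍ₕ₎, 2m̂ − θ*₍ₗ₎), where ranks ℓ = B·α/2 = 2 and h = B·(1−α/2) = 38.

(5.625, 8.599)

Percentile endpoints at ranks 2 and 38: θ*₍2₎ = 5.439, θ*₍38₎ = 8.413.
Basic interval reflects these around m̂:
  lower = 2 × 7.019 − 8.413 = 5.625
  upper = 2 × 7.019 − 5.439 = 8.599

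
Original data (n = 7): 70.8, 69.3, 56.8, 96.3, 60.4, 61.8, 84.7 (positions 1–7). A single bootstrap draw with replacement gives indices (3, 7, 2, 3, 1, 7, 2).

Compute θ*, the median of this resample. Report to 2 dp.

θ* = 69.30

Resample values: 56.8, 84.7, 69.3, 56.8, 70.8, 84.7, 69.3.
Sorted: 56.8, 56.8, 69.3, 69.3, 70.8, 84.7, 84.7
Median = middle value = 69.30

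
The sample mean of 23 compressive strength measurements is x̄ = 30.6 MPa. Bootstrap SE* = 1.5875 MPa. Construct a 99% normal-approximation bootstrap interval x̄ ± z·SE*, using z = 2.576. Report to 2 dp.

Margin = 2.576 × 1.5875 = 4.089
Interval: 30.6 ± 4.089

(26.51, 34.69)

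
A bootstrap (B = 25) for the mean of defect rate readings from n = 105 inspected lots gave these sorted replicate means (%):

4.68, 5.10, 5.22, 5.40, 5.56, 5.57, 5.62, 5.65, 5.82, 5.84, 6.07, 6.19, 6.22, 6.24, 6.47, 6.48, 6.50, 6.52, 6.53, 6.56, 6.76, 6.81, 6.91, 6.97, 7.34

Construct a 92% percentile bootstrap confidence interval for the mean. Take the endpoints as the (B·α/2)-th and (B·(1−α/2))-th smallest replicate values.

α = 0.08; lower rank = 25 × 0.040 = 1; upper rank = 25 × 0.960 = 24.
The 1st smallest replicate is 4.68; the 24th is 6.97.

(4.68, 6.97)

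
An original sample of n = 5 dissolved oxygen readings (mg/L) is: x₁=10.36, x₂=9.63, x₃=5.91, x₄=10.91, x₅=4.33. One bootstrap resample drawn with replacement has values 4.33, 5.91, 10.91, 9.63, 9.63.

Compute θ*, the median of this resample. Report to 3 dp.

θ* = 9.630

Sorted: 4.33, 5.91, 9.63, 9.63, 10.91
Median = middle value = 9.630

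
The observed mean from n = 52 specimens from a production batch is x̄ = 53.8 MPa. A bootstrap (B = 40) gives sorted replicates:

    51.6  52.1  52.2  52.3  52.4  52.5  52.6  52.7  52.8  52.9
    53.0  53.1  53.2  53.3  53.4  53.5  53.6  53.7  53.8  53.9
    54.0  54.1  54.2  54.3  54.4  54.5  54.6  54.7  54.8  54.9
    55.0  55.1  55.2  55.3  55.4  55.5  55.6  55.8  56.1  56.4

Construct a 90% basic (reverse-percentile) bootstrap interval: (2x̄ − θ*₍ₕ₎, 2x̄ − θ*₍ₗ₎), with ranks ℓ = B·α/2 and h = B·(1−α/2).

(51.8, 55.5)

Percentile endpoints at ranks 2 and 38: θ*₍2₎ = 52.1, θ*₍38₎ = 55.8.
Basic interval reflects these around x̄:
  lower = 2 × 53.8 − 55.8 = 51.8
  upper = 2 × 53.8 − 52.1 = 55.5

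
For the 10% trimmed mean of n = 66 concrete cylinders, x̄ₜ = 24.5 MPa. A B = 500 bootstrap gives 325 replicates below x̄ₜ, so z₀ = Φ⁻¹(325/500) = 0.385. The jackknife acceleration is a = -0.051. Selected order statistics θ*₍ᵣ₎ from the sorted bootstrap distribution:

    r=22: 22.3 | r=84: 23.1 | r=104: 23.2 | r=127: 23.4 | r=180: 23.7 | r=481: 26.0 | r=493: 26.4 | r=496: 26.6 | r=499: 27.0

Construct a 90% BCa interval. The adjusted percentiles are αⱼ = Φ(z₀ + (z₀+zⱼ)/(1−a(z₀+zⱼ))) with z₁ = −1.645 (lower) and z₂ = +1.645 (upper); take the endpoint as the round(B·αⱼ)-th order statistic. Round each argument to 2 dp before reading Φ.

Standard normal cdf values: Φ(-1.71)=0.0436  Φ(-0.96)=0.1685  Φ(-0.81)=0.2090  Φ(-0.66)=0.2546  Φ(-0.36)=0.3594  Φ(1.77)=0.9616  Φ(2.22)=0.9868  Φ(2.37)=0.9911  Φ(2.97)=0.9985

Lower: z₀ + z₁ = 0.385 + (-1.645) = -1.260; 1 − a(z₀+z₁) = 1 − (-0.051)(-1.260) = 0.9357; argument = 0.385 + (-1.260)/0.9357 = -0.9615 → -0.96.
α₁ = Φ(-0.96) = 0.1685; rank = round(500 × 0.1685) = 84; θ*₍84₎ = 23.1.
Upper: z₀ + z₂ = 2.030; 1 − a(z₀+z₂) = 1.1035; argument = 2.2246 → 2.22; α₂ = 0.9868; rank = 493; θ*₍493₎ = 26.4.

(23.1, 26.4)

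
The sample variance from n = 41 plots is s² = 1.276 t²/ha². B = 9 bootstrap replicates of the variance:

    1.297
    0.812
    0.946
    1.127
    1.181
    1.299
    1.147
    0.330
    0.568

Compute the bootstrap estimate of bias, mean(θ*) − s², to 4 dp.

bias = −0.3086

mean(θ*) = (1.297 + 0.812 + 0.946 + 1.127 + 1.181 + 1.299 + 1.147 + 0.330 + 0.568) / 9 = 0.96744
bias = 0.96744 − 1.276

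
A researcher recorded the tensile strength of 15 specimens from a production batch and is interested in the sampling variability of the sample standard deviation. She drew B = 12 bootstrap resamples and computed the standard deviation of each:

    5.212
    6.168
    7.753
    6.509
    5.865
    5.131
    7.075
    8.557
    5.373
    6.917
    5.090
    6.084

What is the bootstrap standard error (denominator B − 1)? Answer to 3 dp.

SE* = 1.102

Bootstrap SE is the standard deviation of the 12 replicate standard deviations.
Mean of replicates: (5.212 + 6.168 + 7.753 + 6.509 + 5.865 + 5.131 + 7.075 + 8.557 + 5.373 + 6.917 + 5.090 + 6.084) / 12 = 75.7340 / 12 = 6.3112
Sum of squared deviations: (−1.0992)² + (−0.1432)² + (+1.4418)² + (+0.1978)² + (−0.4462)² + (−1.1802)² + (+0.7638)² + (+2.2458)² + (−0.9382)² + (+0.6058)² + (−1.2212)² + (−0.2272)² = 13.3558
Variance = 13.3558 / 11 = 1.2142
SE* = √1.2142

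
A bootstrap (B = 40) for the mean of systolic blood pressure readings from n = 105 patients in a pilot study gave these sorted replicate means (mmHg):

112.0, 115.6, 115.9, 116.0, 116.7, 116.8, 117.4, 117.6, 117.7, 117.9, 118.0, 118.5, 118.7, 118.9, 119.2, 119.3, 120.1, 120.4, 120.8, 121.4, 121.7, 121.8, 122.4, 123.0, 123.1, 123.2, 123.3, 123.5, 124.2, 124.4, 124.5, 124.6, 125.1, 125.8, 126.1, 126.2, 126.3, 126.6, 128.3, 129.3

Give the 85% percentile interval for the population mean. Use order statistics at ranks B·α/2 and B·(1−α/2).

α = 0.15; lower rank = 40 × 0.075 = 3; upper rank = 40 × 0.925 = 37.
The 3rd smallest replicate is 115.9; the 37th is 126.3.

(115.9, 126.3)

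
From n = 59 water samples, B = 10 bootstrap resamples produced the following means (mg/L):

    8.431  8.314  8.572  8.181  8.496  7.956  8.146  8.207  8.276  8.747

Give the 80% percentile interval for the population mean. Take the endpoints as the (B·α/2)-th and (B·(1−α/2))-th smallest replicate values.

Sorted replicates: 7.956, 8.146, 8.181, 8.207, 8.276, 8.314, 8.431, 8.496, 8.572, 8.747
α = 0.20; lower rank = 10 × 0.100 = 1; upper rank = 10 × 0.900 = 9.
The 1st smallest replicate is 7.956; the 9th is 8.572.

(7.956, 8.572)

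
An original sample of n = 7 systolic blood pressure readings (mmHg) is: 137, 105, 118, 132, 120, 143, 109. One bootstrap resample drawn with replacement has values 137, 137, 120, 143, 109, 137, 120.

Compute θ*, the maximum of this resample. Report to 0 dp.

Maximum = 143

θ* = 143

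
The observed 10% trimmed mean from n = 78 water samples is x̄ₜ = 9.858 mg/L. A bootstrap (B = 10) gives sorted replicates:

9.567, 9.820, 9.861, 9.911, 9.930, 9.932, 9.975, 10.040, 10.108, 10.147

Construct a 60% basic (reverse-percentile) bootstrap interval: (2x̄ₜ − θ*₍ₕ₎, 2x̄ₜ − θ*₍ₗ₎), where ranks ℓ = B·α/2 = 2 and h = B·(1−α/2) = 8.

Percentile endpoints at ranks 2 and 8: θ*₍2₎ = 9.820, θ*₍8₎ = 10.040.
Basic interval reflects these around x̄ₜ:
  lower = 2 × 9.858 − 10.040 = 9.676
  upper = 2 × 9.858 − 9.820 = 9.896

(9.676, 9.896)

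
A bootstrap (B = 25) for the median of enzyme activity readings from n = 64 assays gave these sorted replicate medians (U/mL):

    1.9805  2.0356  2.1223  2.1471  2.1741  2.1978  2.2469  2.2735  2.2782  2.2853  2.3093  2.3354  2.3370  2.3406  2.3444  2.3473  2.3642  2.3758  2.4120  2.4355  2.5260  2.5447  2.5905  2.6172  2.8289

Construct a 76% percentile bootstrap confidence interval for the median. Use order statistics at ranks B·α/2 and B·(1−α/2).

α = 0.24; lower rank = 25 × 0.120 = 3; upper rank = 25 × 0.880 = 22.
The 3rd smallest replicate is 2.1223; the 22nd is 2.5447.

(2.1223, 2.5447)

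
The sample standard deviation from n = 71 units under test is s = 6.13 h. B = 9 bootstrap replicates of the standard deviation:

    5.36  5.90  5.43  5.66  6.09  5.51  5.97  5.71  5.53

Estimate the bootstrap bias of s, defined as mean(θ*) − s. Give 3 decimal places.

bias = −0.446

mean(θ*) = (5.36 + 5.90 + 5.43 + 5.66 + 6.09 + 5.51 + 5.97 + 5.71 + 5.53) / 9 = 5.6844
bias = 5.6844 − 6.13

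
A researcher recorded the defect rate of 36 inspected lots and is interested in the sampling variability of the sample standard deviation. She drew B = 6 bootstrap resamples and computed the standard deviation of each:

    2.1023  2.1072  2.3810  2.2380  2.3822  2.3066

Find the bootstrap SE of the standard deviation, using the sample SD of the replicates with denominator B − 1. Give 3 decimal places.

SE* = 0.127

Bootstrap SE is the standard deviation of the 6 replicate standard deviations.
Mean of replicates: (2.1023 + 2.1072 + 2.3810 + 2.2380 + 2.3822 + 2.3066) / 6 = 13.51730 / 6 = 2.25288
Sum of squared deviations: (−0.15058)² + (−0.14568)² + (+0.12812)² + (−0.01488)² + (+0.12932)² + (+0.05372)² = 0.08014
Variance = 0.08014 / 5 = 0.01603
SE* = √0.01603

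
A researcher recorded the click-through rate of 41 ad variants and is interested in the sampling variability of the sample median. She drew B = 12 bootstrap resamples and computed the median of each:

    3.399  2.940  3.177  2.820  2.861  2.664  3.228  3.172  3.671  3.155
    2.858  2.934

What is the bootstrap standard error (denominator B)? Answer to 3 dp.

Bootstrap SE is the standard deviation of the 12 replicate medians.
Mean of replicates: (3.399 + 2.940 + 3.177 + 2.820 + 2.861 + 2.664 + 3.228 + 3.172 + 3.671 + 3.155 + 2.858 + 2.934) / 12 = 36.8790 / 12 = 3.0732
Sum of squared deviations: (+0.3258)² + (−0.1332)² + (+0.1038)² + (−0.2532)² + (−0.2122)² + (−0.4092)² + (+0.1548)² + (+0.0988)² + (+0.5978)² + (+0.0817)² + (−0.2152)² + (−0.1392)² = 0.8747
Variance = 0.8747 / 12 = 0.0729
SE* = √0.0729

SE* = 0.270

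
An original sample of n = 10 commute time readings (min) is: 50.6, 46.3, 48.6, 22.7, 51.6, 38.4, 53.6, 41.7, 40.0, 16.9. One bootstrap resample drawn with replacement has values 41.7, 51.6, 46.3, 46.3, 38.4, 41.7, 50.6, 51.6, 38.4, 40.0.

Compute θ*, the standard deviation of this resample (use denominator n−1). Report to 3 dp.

θ* = 5.319

Mean = 44.6600; sum of squared deviations = 254.6040
s² = 254.6040 / 9 = 28.2893
s = √28.2893 = 5.319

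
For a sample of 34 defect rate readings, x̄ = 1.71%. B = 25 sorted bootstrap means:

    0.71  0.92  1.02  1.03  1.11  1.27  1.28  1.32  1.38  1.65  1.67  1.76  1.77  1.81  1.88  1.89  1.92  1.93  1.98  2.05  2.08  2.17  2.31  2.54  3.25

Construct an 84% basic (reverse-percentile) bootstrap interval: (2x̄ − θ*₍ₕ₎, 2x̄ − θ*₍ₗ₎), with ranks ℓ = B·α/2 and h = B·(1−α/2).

(1.11, 2.50)

Percentile endpoints at ranks 2 and 23: θ*₍2₎ = 0.92, θ*₍23₎ = 2.31.
Basic interval reflects these around x̄:
  lower = 2 × 1.71 − 2.31 = 1.11
  upper = 2 × 1.71 − 0.92 = 2.50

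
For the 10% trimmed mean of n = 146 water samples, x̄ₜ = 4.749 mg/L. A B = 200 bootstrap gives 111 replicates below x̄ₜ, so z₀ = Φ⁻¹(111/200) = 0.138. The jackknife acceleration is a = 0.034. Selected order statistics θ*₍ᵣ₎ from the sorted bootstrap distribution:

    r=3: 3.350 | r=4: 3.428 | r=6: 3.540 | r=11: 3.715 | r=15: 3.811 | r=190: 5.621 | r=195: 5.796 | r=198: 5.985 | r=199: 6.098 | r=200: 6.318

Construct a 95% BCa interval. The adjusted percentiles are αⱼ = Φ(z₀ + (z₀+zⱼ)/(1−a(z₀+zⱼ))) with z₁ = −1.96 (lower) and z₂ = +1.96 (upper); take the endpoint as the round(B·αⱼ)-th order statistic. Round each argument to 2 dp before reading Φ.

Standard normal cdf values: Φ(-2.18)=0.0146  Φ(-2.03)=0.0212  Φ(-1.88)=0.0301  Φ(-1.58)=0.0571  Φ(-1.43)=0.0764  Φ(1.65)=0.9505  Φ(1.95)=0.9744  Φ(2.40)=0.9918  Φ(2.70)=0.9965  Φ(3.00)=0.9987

Lower: z₀ + z₁ = 0.138 + (-1.960) = -1.822; 1 − a(z₀+z₁) = 1 − (0.034)(-1.822) = 1.0619; argument = 0.138 + (-1.822)/1.0619 = -1.5777 → -1.58.
α₁ = Φ(-1.58) = 0.0571; rank = round(200 × 0.0571) = 11; θ*₍11₎ = 3.715.
Upper: z₀ + z₂ = 2.098; 1 − a(z₀+z₂) = 0.9287; argument = 2.3971 → 2.40; α₂ = 0.9918; rank = 198; θ*₍198₎ = 5.985.

(3.715, 5.985)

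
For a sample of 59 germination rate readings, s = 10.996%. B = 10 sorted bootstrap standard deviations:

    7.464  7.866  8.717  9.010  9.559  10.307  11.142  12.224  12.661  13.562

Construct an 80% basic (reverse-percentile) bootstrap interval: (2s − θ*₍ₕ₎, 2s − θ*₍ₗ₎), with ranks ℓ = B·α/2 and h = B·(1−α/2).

Percentile endpoints at ranks 1 and 9: θ*₍1₎ = 7.464, θ*₍9₎ = 12.661.
Basic interval reflects these around s:
  lower = 2 × 10.996 − 12.661 = 9.331
  upper = 2 × 10.996 − 7.464 = 14.528

(9.331, 14.528)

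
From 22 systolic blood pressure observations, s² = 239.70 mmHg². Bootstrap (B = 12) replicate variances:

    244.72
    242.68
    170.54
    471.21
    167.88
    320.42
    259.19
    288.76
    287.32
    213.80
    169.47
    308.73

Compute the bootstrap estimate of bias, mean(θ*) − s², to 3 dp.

mean(θ*) = (244.72 + 242.68 + 170.54 + 471.21 + 167.88 + 320.42 + 259.19 + 288.76 + 287.32 + 213.80 + 169.47 + 308.73) / 12 = 262.0600
bias = 262.0600 − 239.70

bias = +22.360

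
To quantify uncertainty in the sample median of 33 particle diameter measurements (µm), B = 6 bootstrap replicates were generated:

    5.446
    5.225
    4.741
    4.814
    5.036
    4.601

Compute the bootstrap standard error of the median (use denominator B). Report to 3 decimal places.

SE* = 0.291

Bootstrap SE is the standard deviation of the 6 replicate medians.
Mean of replicates: (5.446 + 5.225 + 4.741 + 4.814 + 5.036 + 4.601) / 6 = 29.8630 / 6 = 4.9772
Sum of squared deviations: (+0.4688)² + (+0.2478)² + (−0.2362)² + (−0.1632)² + (+0.0588)² + (−0.3762)² = 0.5086
Variance = 0.5086 / 6 = 0.0848
SE* = √0.0848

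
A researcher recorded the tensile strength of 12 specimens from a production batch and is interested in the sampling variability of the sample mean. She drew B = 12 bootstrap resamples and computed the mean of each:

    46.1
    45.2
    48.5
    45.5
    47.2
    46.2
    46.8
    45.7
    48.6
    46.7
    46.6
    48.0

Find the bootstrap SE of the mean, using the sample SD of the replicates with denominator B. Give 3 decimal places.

SE* = 1.083

Bootstrap SE is the standard deviation of the 12 replicate means.
Mean of replicates: (46.1 + 45.2 + 48.5 + 45.5 + 47.2 + 46.2 + 46.8 + 45.7 + 48.6 + 46.7 + 46.6 + 48.0) / 12 = 561.1000 / 12 = 46.7583
Sum of squared deviations: (−0.6583)² + (−1.5583)² + (+1.7417)² + (−1.2583)² + (+0.4417)² + (−0.5583)² + (+0.0417)² + (−1.0583)² + (+1.8417)² + (−0.0583)² + (−0.1583)² + (+1.2417)² = 14.0692
Variance = 14.0692 / 12 = 1.1724
SE* = √1.1724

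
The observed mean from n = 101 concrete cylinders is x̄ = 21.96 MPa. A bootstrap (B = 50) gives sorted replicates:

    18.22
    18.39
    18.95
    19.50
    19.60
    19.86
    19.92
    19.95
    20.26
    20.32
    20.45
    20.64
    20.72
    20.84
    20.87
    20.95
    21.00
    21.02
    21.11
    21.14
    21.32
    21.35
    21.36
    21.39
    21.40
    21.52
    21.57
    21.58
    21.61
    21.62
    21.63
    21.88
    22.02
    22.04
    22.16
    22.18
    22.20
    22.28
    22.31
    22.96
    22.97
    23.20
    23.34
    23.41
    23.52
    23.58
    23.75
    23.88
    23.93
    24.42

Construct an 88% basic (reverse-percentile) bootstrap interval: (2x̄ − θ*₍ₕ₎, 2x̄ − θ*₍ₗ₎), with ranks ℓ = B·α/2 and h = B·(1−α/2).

Percentile endpoints at ranks 3 and 47: θ*₍3₎ = 18.95, θ*₍47₎ = 23.75.
Basic interval reflects these around x̄:
  lower = 2 × 21.96 − 23.75 = 20.17
  upper = 2 × 21.96 − 18.95 = 24.97

(20.17, 24.97)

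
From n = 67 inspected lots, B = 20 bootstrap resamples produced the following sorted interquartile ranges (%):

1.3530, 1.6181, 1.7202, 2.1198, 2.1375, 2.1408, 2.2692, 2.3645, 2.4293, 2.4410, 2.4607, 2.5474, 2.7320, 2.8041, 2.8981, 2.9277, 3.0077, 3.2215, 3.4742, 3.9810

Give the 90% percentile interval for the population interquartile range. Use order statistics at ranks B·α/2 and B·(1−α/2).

α = 0.10; lower rank = 20 × 0.050 = 1; upper rank = 20 × 0.950 = 19.
The 1st smallest replicate is 1.3530; the 19th is 3.4742.

(1.3530, 3.4742)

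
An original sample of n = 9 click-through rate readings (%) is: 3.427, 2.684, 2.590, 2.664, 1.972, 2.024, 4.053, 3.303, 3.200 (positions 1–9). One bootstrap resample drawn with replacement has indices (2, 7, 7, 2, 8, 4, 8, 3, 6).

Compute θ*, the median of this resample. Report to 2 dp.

θ* = 2.68

Resample values: 2.684, 4.053, 4.053, 2.684, 3.303, 2.664, 3.303, 2.590, 2.024.
Sorted: 2.024, 2.590, 2.664, 2.684, 2.684, 3.303, 3.303, 4.053, 4.053
Median = middle value = 2.68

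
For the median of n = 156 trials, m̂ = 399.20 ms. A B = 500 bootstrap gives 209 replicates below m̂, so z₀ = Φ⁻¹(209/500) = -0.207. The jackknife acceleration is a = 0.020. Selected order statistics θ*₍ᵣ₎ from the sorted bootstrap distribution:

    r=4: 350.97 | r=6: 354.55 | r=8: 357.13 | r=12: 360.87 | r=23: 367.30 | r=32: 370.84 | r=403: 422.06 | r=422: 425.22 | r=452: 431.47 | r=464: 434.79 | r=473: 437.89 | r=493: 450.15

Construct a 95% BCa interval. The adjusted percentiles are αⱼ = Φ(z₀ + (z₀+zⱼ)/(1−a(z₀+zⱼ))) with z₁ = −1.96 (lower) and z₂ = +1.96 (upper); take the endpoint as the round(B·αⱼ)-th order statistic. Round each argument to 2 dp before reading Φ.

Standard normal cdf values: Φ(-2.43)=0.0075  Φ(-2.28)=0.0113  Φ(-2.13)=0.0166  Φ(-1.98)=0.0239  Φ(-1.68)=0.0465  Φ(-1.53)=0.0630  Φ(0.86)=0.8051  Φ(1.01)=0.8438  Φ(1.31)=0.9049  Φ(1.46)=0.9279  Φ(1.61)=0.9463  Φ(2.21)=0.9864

Lower: z₀ + z₁ = -0.207 + (-1.960) = -2.167; 1 − a(z₀+z₁) = 1 − (0.020)(-2.167) = 1.0433; argument = -0.207 + (-2.167)/1.0433 = -2.2840 → -2.28.
α₁ = Φ(-2.28) = 0.0113; rank = round(500 × 0.0113) = 6; θ*₍6₎ = 354.55.
Upper: z₀ + z₂ = 1.753; 1 − a(z₀+z₂) = 0.9649; argument = 1.6097 → 1.61; α₂ = 0.9463; rank = 473; θ*₍473₎ = 437.89.

(354.55, 437.89)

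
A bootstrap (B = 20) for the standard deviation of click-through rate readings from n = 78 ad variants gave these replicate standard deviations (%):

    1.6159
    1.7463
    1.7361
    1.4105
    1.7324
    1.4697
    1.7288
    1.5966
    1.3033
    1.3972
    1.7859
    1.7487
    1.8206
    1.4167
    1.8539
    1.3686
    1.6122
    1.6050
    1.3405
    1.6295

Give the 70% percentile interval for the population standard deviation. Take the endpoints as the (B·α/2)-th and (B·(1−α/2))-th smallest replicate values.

(1.3686, 1.7487)

Sorted replicates: 1.3033, 1.3405, 1.3686, 1.3972, 1.4105, 1.4167, 1.4697, 1.5966, 1.6050, 1.6122, 1.6159, 1.6295, 1.7288, 1.7324, 1.7361, 1.7463, 1.7487, 1.7859, 1.8206, 1.8539
α = 0.30; lower rank = 20 × 0.150 = 3; upper rank = 20 × 0.850 = 17.
The 3rd smallest replicate is 1.3686; the 17th is 1.7487.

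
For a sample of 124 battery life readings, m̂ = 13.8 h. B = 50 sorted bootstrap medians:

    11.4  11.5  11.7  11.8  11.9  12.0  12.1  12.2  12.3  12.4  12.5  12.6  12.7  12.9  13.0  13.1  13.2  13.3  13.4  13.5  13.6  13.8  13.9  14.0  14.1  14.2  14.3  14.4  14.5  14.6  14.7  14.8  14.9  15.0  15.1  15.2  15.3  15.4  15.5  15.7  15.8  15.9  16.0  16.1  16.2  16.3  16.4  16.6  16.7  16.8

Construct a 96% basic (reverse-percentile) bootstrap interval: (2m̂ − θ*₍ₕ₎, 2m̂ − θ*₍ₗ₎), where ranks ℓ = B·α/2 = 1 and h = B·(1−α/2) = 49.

Percentile endpoints at ranks 1 and 49: θ*₍1₎ = 11.4, θ*₍49₎ = 16.7.
Basic interval reflects these around m̂:
  lower = 2 × 13.8 − 16.7 = 10.9
  upper = 2 × 13.8 − 11.4 = 16.2

(10.9, 16.2)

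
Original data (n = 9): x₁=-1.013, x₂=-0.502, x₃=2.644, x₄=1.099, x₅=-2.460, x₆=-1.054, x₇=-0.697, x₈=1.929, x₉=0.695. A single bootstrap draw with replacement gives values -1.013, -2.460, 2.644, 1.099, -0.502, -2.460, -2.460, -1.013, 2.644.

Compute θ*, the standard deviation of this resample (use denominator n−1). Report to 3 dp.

Mean = -0.3912; sum of squared deviations = 34.2709
s² = 34.2709 / 8 = 4.2839
s = √4.2839 = 2.070

θ* = 2.070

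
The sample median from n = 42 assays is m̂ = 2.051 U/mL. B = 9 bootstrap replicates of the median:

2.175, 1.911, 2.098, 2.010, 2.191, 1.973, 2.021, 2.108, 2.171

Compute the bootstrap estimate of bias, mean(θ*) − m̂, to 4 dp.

bias = +0.0221

mean(θ*) = (2.175 + 1.911 + 2.098 + 2.010 + 2.191 + 1.973 + 2.021 + 2.108 + 2.171) / 9 = 2.07311
bias = 2.07311 − 2.051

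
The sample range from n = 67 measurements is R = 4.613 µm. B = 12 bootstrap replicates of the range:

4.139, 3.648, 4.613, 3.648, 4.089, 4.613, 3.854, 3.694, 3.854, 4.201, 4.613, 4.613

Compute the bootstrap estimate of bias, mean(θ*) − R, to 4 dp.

bias = −0.4814

mean(θ*) = (4.139 + 3.648 + 4.613 + 3.648 + 4.089 + 4.613 + 3.854 + 3.694 + 3.854 + 4.201 + 4.613 + 4.613) / 12 = 4.13158
bias = 4.13158 − 4.613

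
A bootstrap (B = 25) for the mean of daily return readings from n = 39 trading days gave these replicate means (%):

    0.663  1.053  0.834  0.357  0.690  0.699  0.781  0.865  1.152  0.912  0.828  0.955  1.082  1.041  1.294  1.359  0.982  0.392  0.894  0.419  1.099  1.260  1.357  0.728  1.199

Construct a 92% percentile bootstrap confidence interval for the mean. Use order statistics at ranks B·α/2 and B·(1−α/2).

(0.357, 1.357)

Sorted replicates: 0.357, 0.392, 0.419, 0.663, 0.690, 0.699, 0.728, 0.781, 0.828, 0.834, 0.865, 0.894, 0.912, 0.955, 0.982, 1.041, 1.053, 1.082, 1.099, 1.152, 1.199, 1.260, 1.294, 1.357, 1.359
α = 0.08; lower rank = 25 × 0.040 = 1; upper rank = 25 × 0.960 = 24.
The 1st smallest replicate is 0.357; the 24th is 1.357.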